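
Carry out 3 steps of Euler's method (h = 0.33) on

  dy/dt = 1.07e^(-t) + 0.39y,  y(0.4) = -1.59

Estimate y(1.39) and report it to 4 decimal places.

Euler: y_{n+1} = y_n + h·f(t_n, y_n).
t=0.400000, y=-1.590000: f=0.097142 → y ← -1.590000 + 0.33·0.097142 = -1.557943
t=0.730000, y=-1.557943: f=-0.091955 → y ← -1.557943 + 0.33·(-0.091955) = -1.588288
t=1.060000, y=-1.588288: f=-0.248725 → y ← -1.588288 + 0.33·(-0.248725) = -1.670367
y(1.39) ≈ -1.6704

-1.6704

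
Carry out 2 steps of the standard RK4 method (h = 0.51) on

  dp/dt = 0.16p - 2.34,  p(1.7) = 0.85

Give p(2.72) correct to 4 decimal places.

RK4: k1 = f(t_n, p_n); k2 = f(t_n + h/2, p_n + (h/2)·k1); k3 = f(t_n + h/2, p_n + (h/2)·k2); k4 = f(t_n + h, p_n + h·k3); p_{n+1} = p_n + (h/6)·(k1 + 2k2 + 2k3 + k4).
t=1.700000, p=0.850000:
  k1 = f(1.700000, 0.850000) = -2.204000
  k2 = f(1.955000, 0.287980) = -2.293923
  k3 = f(1.955000, 0.265050) = -2.297592
  k4 = f(2.210000, -0.321772) = -2.391484
  p ← 0.850000 + (0.51/6)·(k1 + 2k2 + 2k3 + k4) = -0.321174
t=2.210000, p=-0.321174:
  k1 = f(2.210000, -0.321174) = -2.391388
  k2 = f(2.465000, -0.930978) = -2.488956
  k3 = f(2.465000, -0.955858) = -2.492937
  k4 = f(2.720000, -1.592572) = -2.594811
  p ← -0.321174 + (0.51/6)·(k1 + 2k2 + 2k3 + k4) = -1.591923
p(2.72) ≈ -1.5919

-1.5919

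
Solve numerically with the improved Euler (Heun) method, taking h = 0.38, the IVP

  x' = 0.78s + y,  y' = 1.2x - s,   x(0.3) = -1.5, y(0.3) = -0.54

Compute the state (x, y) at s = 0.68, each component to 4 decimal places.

Heun on (x,y): k1 = f(s_n, state_n); k2 = f(s_n + h, state_n + h·k1); state_{n+1} = state_n + (h/2)·(k1 + k2).
0.300000: (-1.500000, -0.540000)
  k1 = (-0.306000, -2.100000)
  predictor → (-1.616280, -1.338000)
  k2 = (-0.807600, -2.619536)
  → (-1.711584, -1.436712)
(x(0.68), y(0.68)) ≈ (-1.7116, -1.4367)

-1.7116, -1.4367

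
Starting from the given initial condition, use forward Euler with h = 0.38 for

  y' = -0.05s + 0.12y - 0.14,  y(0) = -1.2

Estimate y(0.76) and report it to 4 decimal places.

-1.4280

Euler: y_{n+1} = y_n + h·f(s_n, y_n).
s=0.000000, y=-1.200000: f=-0.284000 → y ← -1.200000 + 0.38·(-0.284000) = -1.307920
s=0.380000, y=-1.307920: f=-0.315950 → y ← -1.307920 + 0.38·(-0.315950) = -1.427981
y(0.76) ≈ -1.4280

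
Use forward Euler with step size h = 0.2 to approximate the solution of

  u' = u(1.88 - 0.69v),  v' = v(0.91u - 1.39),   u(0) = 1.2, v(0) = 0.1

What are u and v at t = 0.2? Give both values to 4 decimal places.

1.6346, 0.0940

Euler on (u,v): u_{n+1} = u_n + h·u', v_{n+1} = v_n + h·v'.
0.000000: (1.200000, 0.100000); f=(2.173200, -0.029800) → (1.634640, 0.094040)
(u(0.2), v(0.2)) ≈ (1.6346, 0.0940)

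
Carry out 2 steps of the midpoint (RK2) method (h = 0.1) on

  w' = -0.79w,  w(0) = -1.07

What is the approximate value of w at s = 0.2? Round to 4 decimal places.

Midpoint: k1 = f(s_n, w_n); k2 = f(s_n + h/2, w_n + (h/2)·k1); w_{n+1} = w_n + h·k2.
s=0.000000, w=-1.070000:
  k1 = f(0.000000, -1.070000) = 0.845300
  k2 = f(0.050000, -1.027735) = 0.811911
  w ← -1.070000 + 0.1·0.811911 = -0.988809
s=0.100000, w=-0.988809:
  k1 = f(0.100000, -0.988809) = 0.781159
  k2 = f(0.150000, -0.949751) = 0.750303
  w ← -0.988809 + 0.1·0.750303 = -0.913779
w(0.2) ≈ -0.9138

-0.9138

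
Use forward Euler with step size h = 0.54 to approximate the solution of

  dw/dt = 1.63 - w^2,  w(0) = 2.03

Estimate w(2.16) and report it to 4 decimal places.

Euler: w_{n+1} = w_n + h·f(t_n, w_n).
t=0.000000, w=2.030000: f=-2.490900 → w ← 2.030000 + 0.54·(-2.490900) = 0.684914
t=0.540000, w=0.684914: f=1.160893 → w ← 0.684914 + 0.54·1.160893 = 1.311796
t=1.080000, w=1.311796: f=-0.090809 → w ← 1.311796 + 0.54·(-0.090809) = 1.262759
t=1.620000, w=1.262759: f=0.035439 → w ← 1.262759 + 0.54·0.035439 = 1.281896
w(2.16) ≈ 1.2819

1.2819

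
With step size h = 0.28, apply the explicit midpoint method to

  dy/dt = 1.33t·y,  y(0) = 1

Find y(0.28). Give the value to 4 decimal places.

Midpoint: k1 = f(t_n, y_n); k2 = f(t_n + h/2, y_n + (h/2)·k1); y_{n+1} = y_n + h·k2.
t=0.000000, y=1.000000:
  k1 = f(0.000000, 1.000000) = 0.000000
  k2 = f(0.140000, 1.000000) = 0.186200
  y ← 1.000000 + 0.28·0.186200 = 1.052136
y(0.28) ≈ 1.0521

1.0521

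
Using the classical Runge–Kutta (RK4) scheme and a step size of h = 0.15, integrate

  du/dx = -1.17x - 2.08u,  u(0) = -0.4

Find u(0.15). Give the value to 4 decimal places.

RK4: k1 = f(x_n, u_n); k2 = f(x_n + h/2, u_n + (h/2)·k1); k3 = f(x_n + h/2, u_n + (h/2)·k2); k4 = f(x_n + h, u_n + h·k3); u_{n+1} = u_n + (h/6)·(k1 + 2k2 + 2k3 + k4).
x=0.000000, u=-0.400000:
  k1 = f(0.000000, -0.400000) = 0.832000
  k2 = f(0.075000, -0.337600) = 0.614458
  k3 = f(0.075000, -0.353916) = 0.648395
  k4 = f(0.150000, -0.302741) = 0.454201
  u ← -0.400000 + (0.15/6)·(k1 + 2k2 + 2k3 + k4) = -0.304702
u(0.15) ≈ -0.3047

-0.3047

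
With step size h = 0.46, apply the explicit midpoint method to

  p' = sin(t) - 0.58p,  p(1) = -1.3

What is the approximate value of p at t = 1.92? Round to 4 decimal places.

-0.0790

Midpoint: k1 = f(t_n, p_n); k2 = f(t_n + h/2, p_n + (h/2)·k1); p_{n+1} = p_n + h·k2.
t=1.000000, p=-1.300000:
  k1 = f(1.000000, -1.300000) = 1.595471
  k2 = f(1.230000, -0.933042) = 1.483653
  p ← -1.300000 + 0.46·1.483653 = -0.617520
t=1.460000, p=-0.617520:
  k1 = f(1.460000, -0.617520) = 1.352030
  k2 = f(1.690000, -0.306553) = 1.170704
  p ← -0.617520 + 0.46·1.170704 = -0.078996
p(1.92) ≈ -0.0790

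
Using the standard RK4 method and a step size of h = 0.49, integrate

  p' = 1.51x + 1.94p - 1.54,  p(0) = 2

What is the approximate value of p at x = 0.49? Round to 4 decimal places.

4.1577

RK4: k1 = f(x_n, p_n); k2 = f(x_n + h/2, p_n + (h/2)·k1); k3 = f(x_n + h/2, p_n + (h/2)·k2); k4 = f(x_n + h, p_n + h·k3); p_{n+1} = p_n + (h/6)·(k1 + 2k2 + 2k3 + k4).
x=0.000000, p=2.000000:
  k1 = f(0.000000, 2.000000) = 2.340000
  k2 = f(0.245000, 2.573300) = 3.822152
  k3 = f(0.245000, 2.936427) = 4.526619
  k4 = f(0.490000, 4.218043) = 7.382904
  p ← 2.000000 + (0.49/6)·(k1 + 2k2 + 2k3 + k4) = 4.157670
p(0.49) ≈ 4.1577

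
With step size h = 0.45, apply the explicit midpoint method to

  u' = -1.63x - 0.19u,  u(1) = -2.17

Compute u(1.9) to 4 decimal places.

-3.8087

Midpoint: k1 = f(x_n, u_n); k2 = f(x_n + h/2, u_n + (h/2)·k1); u_{n+1} = u_n + h·k2.
x=1.000000, u=-2.170000:
  k1 = f(1.000000, -2.170000) = -1.217700
  k2 = f(1.225000, -2.443982) = -1.532393
  u ← -2.170000 + 0.45·(-1.532393) = -2.859577
x=1.450000, u=-2.859577:
  k1 = f(1.450000, -2.859577) = -1.820180
  k2 = f(1.675000, -3.269118) = -2.109118
  u ← -2.859577 + 0.45·(-2.109118) = -3.808680
u(1.9) ≈ -3.8087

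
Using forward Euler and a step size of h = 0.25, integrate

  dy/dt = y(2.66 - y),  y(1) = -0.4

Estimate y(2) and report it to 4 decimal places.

Euler: y_{n+1} = y_n + h·f(t_n, y_n).
t=1.000000, y=-0.400000: f=-1.224000 → y ← -0.400000 + 0.25·(-1.224000) = -0.706000
t=1.250000, y=-0.706000: f=-2.376396 → y ← -0.706000 + 0.25·(-2.376396) = -1.300099
t=1.500000, y=-1.300099: f=-5.148521 → y ← -1.300099 + 0.25·(-5.148521) = -2.587229
t=1.750000, y=-2.587229: f=-13.575785 → y ← -2.587229 + 0.25·(-13.575785) = -5.981175
y(2) ≈ -5.9812

-5.9812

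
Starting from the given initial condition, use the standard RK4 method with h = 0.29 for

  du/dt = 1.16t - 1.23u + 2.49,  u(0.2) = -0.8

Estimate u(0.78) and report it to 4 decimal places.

0.8925

RK4: k1 = f(t_n, u_n); k2 = f(t_n + h/2, u_n + (h/2)·k1); k3 = f(t_n + h/2, u_n + (h/2)·k2); k4 = f(t_n + h, u_n + h·k3); u_{n+1} = u_n + (h/6)·(k1 + 2k2 + 2k3 + k4).
t=0.200000, u=-0.800000:
  k1 = f(0.200000, -0.800000) = 3.706000
  k2 = f(0.345000, -0.262630) = 3.213235
  k3 = f(0.345000, -0.334081) = 3.301120
  k4 = f(0.490000, 0.157325) = 2.864891
  u ← -0.800000 + (0.29/6)·(k1 + 2k2 + 2k3 + k4) = 0.147314
t=0.490000, u=0.147314:
  k1 = f(0.490000, 0.147314) = 2.877204
  k2 = f(0.635000, 0.564509) = 2.532255
  k3 = f(0.635000, 0.514491) = 2.593776
  k4 = f(0.780000, 0.899509) = 2.288404
  u ← 0.147314 + (0.29/6)·(k1 + 2k2 + 2k3 + k4) = 0.892501
u(0.78) ≈ 0.8925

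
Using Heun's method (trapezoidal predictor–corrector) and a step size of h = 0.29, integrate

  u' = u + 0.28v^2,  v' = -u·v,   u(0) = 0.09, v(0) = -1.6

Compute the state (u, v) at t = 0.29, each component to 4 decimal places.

Heun on (u,v): k1 = f(t_n, state_n); k2 = f(t_n + h, state_n + h·k1); state_{n+1} = state_n + (h/2)·(k1 + k2).
0.000000: (0.090000, -1.600000)
  k1 = (0.806800, 0.144000)
  predictor → (0.323972, -1.558240)
  k2 = (1.003843, 0.504826)
  → (0.352543, -1.505920)
(u(0.29), v(0.29)) ≈ (0.3525, -1.5059)

0.3525, -1.5059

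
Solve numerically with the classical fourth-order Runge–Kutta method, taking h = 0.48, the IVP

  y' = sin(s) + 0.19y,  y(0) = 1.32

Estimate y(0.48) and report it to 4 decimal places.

RK4: k1 = f(s_n, y_n); k2 = f(s_n + h/2, y_n + (h/2)·k1); k3 = f(s_n + h/2, y_n + (h/2)·k2); k4 = f(s_n + h, y_n + h·k3); y_{n+1} = y_n + (h/6)·(k1 + 2k2 + 2k3 + k4).
s=0.000000, y=1.320000:
  k1 = f(0.000000, 1.320000) = 0.250800
  k2 = f(0.240000, 1.380192) = 0.499939
  k3 = f(0.240000, 1.439985) = 0.511300
  k4 = f(0.480000, 1.565424) = 0.759210
  y ← 1.320000 + (0.48/6)·(k1 + 2k2 + 2k3 + k4) = 1.562599
y(0.48) ≈ 1.5626

1.5626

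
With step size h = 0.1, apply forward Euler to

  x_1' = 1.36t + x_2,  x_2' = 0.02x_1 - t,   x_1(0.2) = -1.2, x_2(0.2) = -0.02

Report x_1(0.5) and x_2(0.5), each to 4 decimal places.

-1.0913, -0.1170

Euler on (x_1,x_2): x_1_{n+1} = x_1_n + h·x_1', x_2_{n+1} = x_2_n + h·x_2'.
0.200000: (-1.200000, -0.020000); f=(0.252000, -0.224000) → (-1.174800, -0.042400)
0.300000: (-1.174800, -0.042400); f=(0.365600, -0.323496) → (-1.138240, -0.074750)
0.400000: (-1.138240, -0.074750); f=(0.469250, -0.422765) → (-1.091315, -0.117026)
(x_1(0.5), x_2(0.5)) ≈ (-1.0913, -0.1170)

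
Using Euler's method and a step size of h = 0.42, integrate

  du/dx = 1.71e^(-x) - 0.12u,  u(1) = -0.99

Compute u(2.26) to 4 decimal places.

-0.3306

Euler: u_{n+1} = u_n + h·f(x_n, u_n).
x=1.000000, u=-0.990000: f=0.747874 → u ← -0.990000 + 0.42·0.747874 = -0.675893
x=1.420000, u=-0.675893: f=0.494438 → u ← -0.675893 + 0.42·0.494438 = -0.468229
x=1.840000, u=-0.468229: f=0.327765 → u ← -0.468229 + 0.42·0.327765 = -0.330568
u(2.26) ≈ -0.3306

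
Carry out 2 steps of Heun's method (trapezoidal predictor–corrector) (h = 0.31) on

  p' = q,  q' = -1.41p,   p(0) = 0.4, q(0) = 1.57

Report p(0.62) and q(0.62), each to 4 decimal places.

Heun on (p,q): k1 = f(s_n, state_n); k2 = f(s_n + h, state_n + h·k1); state_{n+1} = state_n + (h/2)·(k1 + k2).
0.000000: (0.400000, 1.570000)
  k1 = (1.570000, -0.564000)
  predictor → (0.886700, 1.395160)
  k2 = (1.395160, -1.250247)
  → (0.859600, 1.288792)
0.310000: (0.859600, 1.288792)
  k1 = (1.288792, -1.212036)
  predictor → (1.259125, 0.913061)
  k2 = (0.913061, -1.775367)
  → (1.200887, 0.825744)
(p(0.62), q(0.62)) ≈ (1.2009, 0.8257)

1.2009, 0.8257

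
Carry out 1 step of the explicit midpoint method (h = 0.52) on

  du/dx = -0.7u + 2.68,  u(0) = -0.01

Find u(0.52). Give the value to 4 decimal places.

Midpoint: k1 = f(x_n, u_n); k2 = f(x_n + h/2, u_n + (h/2)·k1); u_{n+1} = u_n + h·k2.
x=0.000000, u=-0.010000:
  k1 = f(0.000000, -0.010000) = 2.687000
  k2 = f(0.260000, 0.688620) = 2.197966
  u ← -0.010000 + 0.52·2.197966 = 1.132942
u(0.52) ≈ 1.1329

1.1329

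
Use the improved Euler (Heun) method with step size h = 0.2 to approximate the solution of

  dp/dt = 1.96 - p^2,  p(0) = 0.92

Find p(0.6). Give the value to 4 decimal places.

1.2859

Heun: k1 = f(t_n, p_n); k2 = f(t_n + h, p_n + h·k1); p_{n+1} = p_n + (h/2)·(k1 + k2).
t=0.000000, p=0.920000:
  k1 = f(0.000000, 0.920000) = 1.113600
  k2 = f(0.200000, 1.142720) = 0.654191
  p ← 0.920000 + (0.2/2)·(1.113600 + 0.654191) = 1.096779
t=0.200000, p=1.096779:
  k1 = f(0.200000, 1.096779) = 0.757076
  k2 = f(0.400000, 1.248194) = 0.402011
  p ← 1.096779 + (0.2/2)·(0.757076 + 0.402011) = 1.212688
t=0.400000, p=1.212688:
  k1 = f(0.400000, 1.212688) = 0.489388
  k2 = f(0.600000, 1.310565) = 0.242418
  p ← 1.212688 + (0.2/2)·(0.489388 + 0.242418) = 1.285868
p(0.6) ≈ 1.2859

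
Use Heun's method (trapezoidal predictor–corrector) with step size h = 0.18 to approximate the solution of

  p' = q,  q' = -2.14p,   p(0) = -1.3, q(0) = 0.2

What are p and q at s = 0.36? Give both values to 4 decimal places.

Heun on (p,q): k1 = f(s_n, state_n); k2 = f(s_n + h, state_n + h·k1); state_{n+1} = state_n + (h/2)·(k1 + k2).
0.000000: (-1.300000, 0.200000)
  k1 = (0.200000, 2.782000)
  predictor → (-1.264000, 0.700760)
  k2 = (0.700760, 2.704960)
  → (-1.218932, 0.693826)
0.180000: (-1.218932, 0.693826)
  k1 = (0.693826, 2.608514)
  predictor → (-1.094043, 1.163359)
  k2 = (1.163359, 2.341252)
  → (-1.051785, 1.139305)
(p(0.36), q(0.36)) ≈ (-1.0518, 1.1393)

-1.0518, 1.1393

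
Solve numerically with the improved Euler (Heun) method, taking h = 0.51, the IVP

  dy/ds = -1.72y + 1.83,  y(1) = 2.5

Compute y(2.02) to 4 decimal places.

1.4339

Heun: k1 = f(s_n, y_n); k2 = f(s_n + h, y_n + h·k1); y_{n+1} = y_n + (h/2)·(k1 + k2).
s=1.000000, y=2.500000:
  k1 = f(1.000000, 2.500000) = -2.470000
  k2 = f(1.510000, 1.240300) = -0.303316
  y ← 2.500000 + (0.51/2)·(-2.470000 + (-0.303316)) = 1.792804
s=1.510000, y=1.792804:
  k1 = f(1.510000, 1.792804) = -1.253624
  k2 = f(2.020000, 1.153456) = -0.153945
  y ← 1.792804 + (0.51/2)·(-1.253624 + (-0.153945)) = 1.433874
y(2.02) ≈ 1.4339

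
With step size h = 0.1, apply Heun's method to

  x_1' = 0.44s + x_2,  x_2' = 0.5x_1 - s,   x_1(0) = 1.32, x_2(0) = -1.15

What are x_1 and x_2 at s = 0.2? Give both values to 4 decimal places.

1.1104, -1.0490

Heun on (x_1,x_2): k1 = f(s_n, state_n); k2 = f(s_n + h, state_n + h·k1); state_{n+1} = state_n + (h/2)·(k1 + k2).
0.000000: (1.320000, -1.150000)
  k1 = (-1.150000, 0.660000)
  predictor → (1.205000, -1.084000)
  k2 = (-1.040000, 0.502500)
  → (1.210500, -1.091875)
0.100000: (1.210500, -1.091875)
  k1 = (-1.047875, 0.505250)
  predictor → (1.105713, -1.041350)
  k2 = (-0.953350, 0.352856)
  → (1.110439, -1.048970)
(x_1(0.2), x_2(0.2)) ≈ (1.1104, -1.0490)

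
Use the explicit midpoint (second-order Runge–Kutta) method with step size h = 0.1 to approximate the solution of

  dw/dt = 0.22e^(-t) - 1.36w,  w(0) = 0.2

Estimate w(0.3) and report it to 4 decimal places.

0.1793

Midpoint: k1 = f(t_n, w_n); k2 = f(t_n + h/2, w_n + (h/2)·k1); w_{n+1} = w_n + h·k2.
t=0.000000, w=0.200000:
  k1 = f(0.000000, 0.200000) = -0.052000
  k2 = f(0.050000, 0.197400) = -0.059194
  w ← 0.200000 + 0.1·(-0.059194) = 0.194081
t=0.100000, w=0.194081:
  k1 = f(0.100000, 0.194081) = -0.064885
  k2 = f(0.150000, 0.190836) = -0.070182
  w ← 0.194081 + 0.1·(-0.070182) = 0.187062
t=0.200000, w=0.187062:
  k1 = f(0.200000, 0.187062) = -0.074284
  k2 = f(0.250000, 0.183348) = -0.078017
  w ← 0.187062 + 0.1·(-0.078017) = 0.179261
w(0.3) ≈ 0.1793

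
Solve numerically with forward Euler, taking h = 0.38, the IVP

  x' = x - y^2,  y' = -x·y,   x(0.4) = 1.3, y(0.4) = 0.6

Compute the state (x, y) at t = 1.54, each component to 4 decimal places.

3.1028, 0.0162

Euler on (x,y): x_{n+1} = x_n + h·x', y_{n+1} = y_n + h·y'.
0.400000: (1.300000, 0.600000); f=(0.940000, -0.780000) → (1.657200, 0.303600)
0.780000: (1.657200, 0.303600); f=(1.565027, -0.503126) → (2.251910, 0.112412)
1.160000: (2.251910, 0.112412); f=(2.239274, -0.253142) → (3.102834, 0.016218)
(x(1.54), y(1.54)) ≈ (3.1028, 0.0162)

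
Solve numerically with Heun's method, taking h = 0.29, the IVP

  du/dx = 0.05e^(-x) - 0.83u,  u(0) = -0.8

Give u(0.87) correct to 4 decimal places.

Heun: k1 = f(x_n, u_n); k2 = f(x_n + h, u_n + h·k1); u_{n+1} = u_n + (h/2)·(k1 + k2).
x=0.000000, u=-0.800000:
  k1 = f(0.000000, -0.800000) = 0.714000
  k2 = f(0.290000, -0.592940) = 0.529553
  u ← -0.800000 + (0.29/2)·(0.714000 + 0.529553) = -0.619685
x=0.290000, u=-0.619685:
  k1 = f(0.290000, -0.619685) = 0.551752
  k2 = f(0.580000, -0.459677) = 0.409527
  u ← -0.619685 + (0.29/2)·(0.551752 + 0.409527) = -0.480299
x=0.580000, u=-0.480299:
  k1 = f(0.580000, -0.480299) = 0.426643
  k2 = f(0.870000, -0.356573) = 0.316903
  u ← -0.480299 + (0.29/2)·(0.426643 + 0.316903) = -0.372485
u(0.87) ≈ -0.3725

-0.3725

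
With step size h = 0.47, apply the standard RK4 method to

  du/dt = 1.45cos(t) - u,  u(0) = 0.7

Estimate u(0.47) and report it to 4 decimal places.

RK4: k1 = f(t_n, u_n); k2 = f(t_n + h/2, u_n + (h/2)·k1); k3 = f(t_n + h/2, u_n + (h/2)·k2); k4 = f(t_n + h, u_n + h·k3); u_{n+1} = u_n + (h/6)·(k1 + 2k2 + 2k3 + k4).
t=0.000000, u=0.700000:
  k1 = f(0.000000, 0.700000) = 0.750000
  k2 = f(0.235000, 0.876250) = 0.533896
  k3 = f(0.235000, 0.825466) = 0.584680
  k4 = f(0.470000, 0.974800) = 0.317974
  u ← 0.700000 + (0.47/6)·(k1 + 2k2 + 2k3 + k4) = 0.958902
u(0.47) ≈ 0.9589

0.9589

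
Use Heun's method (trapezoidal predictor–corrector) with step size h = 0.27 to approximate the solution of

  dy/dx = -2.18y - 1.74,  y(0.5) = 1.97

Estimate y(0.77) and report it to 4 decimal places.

Heun: k1 = f(x_n, y_n); k2 = f(x_n + h, y_n + h·k1); y_{n+1} = y_n + (h/2)·(k1 + k2).
x=0.500000, y=1.970000:
  k1 = f(0.500000, 1.970000) = -6.034600
  k2 = f(0.770000, 0.340658) = -2.482634
  y ← 1.970000 + (0.27/2)·(-6.034600 + (-2.482634)) = 0.820173
y(0.77) ≈ 0.8202

0.8202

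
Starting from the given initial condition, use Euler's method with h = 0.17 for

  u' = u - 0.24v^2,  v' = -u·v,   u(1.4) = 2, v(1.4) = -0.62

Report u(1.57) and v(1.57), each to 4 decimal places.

Euler on (u,v): u_{n+1} = u_n + h·u', v_{n+1} = v_n + h·v'.
1.400000: (2.000000, -0.620000); f=(1.907744, 1.240000) → (2.324316, -0.409200)
(u(1.57), v(1.57)) ≈ (2.3243, -0.4092)

2.3243, -0.4092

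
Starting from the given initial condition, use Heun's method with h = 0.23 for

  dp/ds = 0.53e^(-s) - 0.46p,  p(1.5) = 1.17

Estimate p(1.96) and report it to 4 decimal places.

0.9862

Heun: k1 = f(s_n, p_n); k2 = f(s_n + h, p_n + h·k1); p_{n+1} = p_n + (h/2)·(k1 + k2).
s=1.500000, p=1.170000:
  k1 = f(1.500000, 1.170000) = -0.419941
  k2 = f(1.730000, 1.073414) = -0.399810
  p ← 1.170000 + (0.23/2)·(-0.419941 + (-0.399810)) = 1.075729
s=1.730000, p=1.075729:
  k1 = f(1.730000, 1.075729) = -0.400874
  k2 = f(1.960000, 0.983528) = -0.377768
  p ← 1.075729 + (0.23/2)·(-0.400874 + (-0.377768)) = 0.986185
p(1.96) ≈ 0.9862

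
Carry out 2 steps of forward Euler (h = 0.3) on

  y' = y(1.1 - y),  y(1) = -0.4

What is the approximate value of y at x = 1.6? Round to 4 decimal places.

-0.8723

Euler: y_{n+1} = y_n + h·f(x_n, y_n).
x=1.000000, y=-0.400000: f=-0.600000 → y ← -0.400000 + 0.3·(-0.600000) = -0.580000
x=1.300000, y=-0.580000: f=-0.974400 → y ← -0.580000 + 0.3·(-0.974400) = -0.872320
y(1.6) ≈ -0.8723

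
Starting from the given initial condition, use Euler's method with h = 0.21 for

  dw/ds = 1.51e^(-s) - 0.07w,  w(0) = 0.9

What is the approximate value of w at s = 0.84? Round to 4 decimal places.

Euler: w_{n+1} = w_n + h·f(s_n, w_n).
s=0.000000, w=0.900000: f=1.447000 → w ← 0.900000 + 0.21·1.447000 = 1.203870
s=0.210000, w=1.203870: f=1.139711 → w ← 1.203870 + 0.21·1.139711 = 1.443209
s=0.420000, w=1.443209: f=0.891116 → w ← 1.443209 + 0.21·0.891116 = 1.630344
s=0.630000, w=1.630344: f=0.690090 → w ← 1.630344 + 0.21·0.690090 = 1.775263
w(0.84) ≈ 1.7753

1.7753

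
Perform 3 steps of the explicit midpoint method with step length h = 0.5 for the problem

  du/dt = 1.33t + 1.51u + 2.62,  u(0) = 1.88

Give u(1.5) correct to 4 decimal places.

Midpoint: k1 = f(t_n, u_n); k2 = f(t_n + h/2, u_n + (h/2)·k1); u_{n+1} = u_n + h·k2.
t=0.000000, u=1.880000:
  k1 = f(0.000000, 1.880000) = 5.458800
  k2 = f(0.250000, 3.244700) = 7.851997
  u ← 1.880000 + 0.5·7.851997 = 5.805998
t=0.500000, u=5.805998:
  k1 = f(0.500000, 5.805998) = 12.052058
  k2 = f(0.750000, 8.819013) = 16.934210
  u ← 5.805998 + 0.5·16.934210 = 14.273103
t=1.000000, u=14.273103:
  k1 = f(1.000000, 14.273103) = 25.502386
  k2 = f(1.250000, 20.648700) = 35.462037
  u ← 14.273103 + 0.5·35.462037 = 32.004122
u(1.5) ≈ 32.0041

32.0041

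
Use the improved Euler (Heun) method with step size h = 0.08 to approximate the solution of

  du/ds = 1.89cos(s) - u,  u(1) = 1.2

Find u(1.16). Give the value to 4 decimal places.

1.1533

Heun: k1 = f(s_n, u_n); k2 = f(s_n + h, u_n + h·k1); u_{n+1} = u_n + (h/2)·(k1 + k2).
s=1.000000, u=1.200000:
  k1 = f(1.000000, 1.200000) = -0.178829
  k2 = f(1.080000, 1.185694) = -0.294883
  u ← 1.200000 + (0.08/2)·(-0.178829 + (-0.294883)) = 1.181052
s=1.080000, u=1.181052:
  k1 = f(1.080000, 1.181052) = -0.290241
  k2 = f(1.160000, 1.157832) = -0.403081
  u ← 1.181052 + (0.08/2)·(-0.290241 + (-0.403081)) = 1.153319
u(1.16) ≈ 1.1533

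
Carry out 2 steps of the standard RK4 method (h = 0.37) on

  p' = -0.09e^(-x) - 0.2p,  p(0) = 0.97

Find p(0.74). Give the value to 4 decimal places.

0.7932

RK4: k1 = f(x_n, p_n); k2 = f(x_n + h/2, p_n + (h/2)·k1); k3 = f(x_n + h/2, p_n + (h/2)·k2); k4 = f(x_n + h, p_n + h·k3); p_{n+1} = p_n + (h/6)·(k1 + 2k2 + 2k3 + k4).
x=0.000000, p=0.970000:
  k1 = f(0.000000, 0.970000) = -0.284000
  k2 = f(0.185000, 0.917460) = -0.258291
  k3 = f(0.185000, 0.922216) = -0.259243
  k4 = f(0.370000, 0.874080) = -0.236982
  p ← 0.970000 + (0.37/6)·(k1 + 2k2 + 2k3 + k4) = 0.874044
x=0.370000, p=0.874044:
  k1 = f(0.370000, 0.874044) = -0.236975
  k2 = f(0.555000, 0.830203) = -0.217707
  k3 = f(0.555000, 0.833768) = -0.218420
  k4 = f(0.740000, 0.793228) = -0.201586
  p ← 0.874044 + (0.37/6)·(k1 + 2k2 + 2k3 + k4) = 0.793210
p(0.74) ≈ 0.7932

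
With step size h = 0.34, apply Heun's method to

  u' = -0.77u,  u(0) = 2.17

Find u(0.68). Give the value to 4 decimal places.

Heun: k1 = f(t_n, u_n); k2 = f(t_n + h, u_n + h·k1); u_{n+1} = u_n + (h/2)·(k1 + k2).
t=0.000000, u=2.170000:
  k1 = f(0.000000, 2.170000) = -1.670900
  k2 = f(0.340000, 1.601894) = -1.233458
  u ← 2.170000 + (0.34/2)·(-1.670900 + (-1.233458)) = 1.676259
t=0.340000, u=1.676259:
  k1 = f(0.340000, 1.676259) = -1.290719
  k2 = f(0.680000, 1.237414) = -0.952809
  u ← 1.676259 + (0.34/2)·(-1.290719 + (-0.952809)) = 1.294859
u(0.68) ≈ 1.2949

1.2949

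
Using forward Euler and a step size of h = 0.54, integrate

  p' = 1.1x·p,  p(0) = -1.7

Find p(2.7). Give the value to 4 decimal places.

Euler: p_{n+1} = p_n + h·f(x_n, p_n).
x=0.000000, p=-1.700000: f=0.000000 → p ← -1.700000 + 0.54·0.000000 = -1.700000
x=0.540000, p=-1.700000: f=-1.009800 → p ← -1.700000 + 0.54·(-1.009800) = -2.245292
x=1.080000, p=-2.245292: f=-2.667407 → p ← -2.245292 + 0.54·(-2.667407) = -3.685692
x=1.620000, p=-3.685692: f=-6.567903 → p ← -3.685692 + 0.54·(-6.567903) = -7.232359
x=2.160000, p=-7.232359: f=-17.184085 → p ← -7.232359 + 0.54·(-17.184085) = -16.511765
p(2.7) ≈ -16.5118

-16.5118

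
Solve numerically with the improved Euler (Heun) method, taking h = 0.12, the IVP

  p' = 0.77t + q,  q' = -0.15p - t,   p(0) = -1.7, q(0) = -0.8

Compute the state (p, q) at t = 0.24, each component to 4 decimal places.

Heun on (p,q): k1 = f(t_n, state_n); k2 = f(t_n + h, state_n + h·k1); state_{n+1} = state_n + (h/2)·(k1 + k2).
0.000000: (-1.700000, -0.800000)
  k1 = (-0.800000, 0.255000)
  predictor → (-1.796000, -0.769400)
  k2 = (-0.677000, 0.149400)
  → (-1.788620, -0.775736)
0.120000: (-1.788620, -0.775736)
  k1 = (-0.683336, 0.148293)
  predictor → (-1.870620, -0.757941)
  k2 = (-0.573141, 0.040593)
  → (-1.864009, -0.764403)
(p(0.24), q(0.24)) ≈ (-1.8640, -0.7644)

-1.8640, -0.7644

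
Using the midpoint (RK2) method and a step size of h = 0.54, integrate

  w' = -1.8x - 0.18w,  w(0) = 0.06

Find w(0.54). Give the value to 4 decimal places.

-0.2080

Midpoint: k1 = f(x_n, w_n); k2 = f(x_n + h/2, w_n + (h/2)·k1); w_{n+1} = w_n + h·k2.
x=0.000000, w=0.060000:
  k1 = f(0.000000, 0.060000) = -0.010800
  k2 = f(0.270000, 0.057084) = -0.496275
  w ← 0.060000 + 0.54·(-0.496275) = -0.207989
w(0.54) ≈ -0.2080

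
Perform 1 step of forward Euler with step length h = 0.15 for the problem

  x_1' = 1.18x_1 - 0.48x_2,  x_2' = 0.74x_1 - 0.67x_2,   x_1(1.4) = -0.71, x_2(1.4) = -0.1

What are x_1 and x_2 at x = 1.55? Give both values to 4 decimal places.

-0.8285, -0.1688

Euler on (x_1,x_2): x_1_{n+1} = x_1_n + h·x_1', x_2_{n+1} = x_2_n + h·x_2'.
1.400000: (-0.710000, -0.100000); f=(-0.789800, -0.458400) → (-0.828470, -0.168760)
(x_1(1.55), x_2(1.55)) ≈ (-0.8285, -0.1688)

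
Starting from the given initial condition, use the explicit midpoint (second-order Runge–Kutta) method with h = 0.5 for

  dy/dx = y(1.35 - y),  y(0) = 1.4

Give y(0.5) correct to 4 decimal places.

1.3775

Midpoint: k1 = f(x_n, y_n); k2 = f(x_n + h/2, y_n + (h/2)·k1); y_{n+1} = y_n + h·k2.
x=0.000000, y=1.400000:
  k1 = f(0.000000, 1.400000) = -0.070000
  k2 = f(0.250000, 1.382500) = -0.044931
  y ← 1.400000 + 0.5·(-0.044931) = 1.377534
y(0.5) ≈ 1.3775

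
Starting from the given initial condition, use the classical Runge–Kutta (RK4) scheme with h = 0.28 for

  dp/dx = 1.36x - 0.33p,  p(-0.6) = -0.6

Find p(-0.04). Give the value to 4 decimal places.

-0.7153

RK4: k1 = f(x_n, p_n); k2 = f(x_n + h/2, p_n + (h/2)·k1); k3 = f(x_n + h/2, p_n + (h/2)·k2); k4 = f(x_n + h, p_n + h·k3); p_{n+1} = p_n + (h/6)·(k1 + 2k2 + 2k3 + k4).
x=-0.600000, p=-0.600000:
  k1 = f(-0.600000, -0.600000) = -0.618000
  k2 = f(-0.460000, -0.686520) = -0.399048
  k3 = f(-0.460000, -0.655867) = -0.409164
  k4 = f(-0.320000, -0.714566) = -0.199393
  p ← -0.600000 + (0.28/6)·(k1 + 2k2 + 2k3 + k4) = -0.713578
x=-0.320000, p=-0.713578:
  k1 = f(-0.320000, -0.713578) = -0.199719
  k2 = f(-0.180000, -0.741539) = -0.000092
  k3 = f(-0.180000, -0.713591) = -0.009315
  k4 = f(-0.040000, -0.716186) = 0.181941
  p ← -0.713578 + (0.28/6)·(k1 + 2k2 + 2k3 + k4) = -0.715286
p(-0.04) ≈ -0.7153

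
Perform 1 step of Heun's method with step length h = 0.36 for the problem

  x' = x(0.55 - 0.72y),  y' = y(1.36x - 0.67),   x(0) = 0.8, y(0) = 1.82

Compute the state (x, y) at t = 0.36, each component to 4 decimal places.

0.5904, 2.0022

Heun on (x,y): k1 = f(t_n, state_n); k2 = f(t_n + h, state_n + h·k1); state_{n+1} = state_n + (h/2)·(k1 + k2).
0.000000: (0.800000, 1.820000)
  k1 = (-0.608320, 0.760760)
  predictor → (0.581005, 2.093874)
  k2 = (-0.556364, 0.251614)
  → (0.590357, 2.002227)
(x(0.36), y(0.36)) ≈ (0.5904, 2.0022)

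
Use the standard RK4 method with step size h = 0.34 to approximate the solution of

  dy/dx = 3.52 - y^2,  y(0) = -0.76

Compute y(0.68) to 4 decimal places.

1.2874

RK4: k1 = f(x_n, y_n); k2 = f(x_n + h/2, y_n + (h/2)·k1); k3 = f(x_n + h/2, y_n + (h/2)·k2); k4 = f(x_n + h, y_n + h·k3); y_{n+1} = y_n + (h/6)·(k1 + 2k2 + 2k3 + k4).
x=0.000000, y=-0.760000:
  k1 = f(0.000000, -0.760000) = 2.942400
  k2 = f(0.170000, -0.259792) = 3.452508
  k3 = f(0.170000, -0.173074) = 3.490046
  k4 = f(0.340000, 0.426615) = 3.337999
  y ← -0.760000 + (0.34/6)·(k1 + 2k2 + 2k3 + k4) = 0.382712
x=0.340000, y=0.382712:
  k1 = f(0.340000, 0.382712) = 3.373531
  k2 = f(0.510000, 0.956212) = 2.605658
  k3 = f(0.510000, 0.825674) = 2.838263
  k4 = f(0.680000, 1.347721) = 1.703647
  y ← 0.382712 + (0.34/6)·(k1 + 2k2 + 2k3 + k4) = 1.287396
y(0.68) ≈ 1.2874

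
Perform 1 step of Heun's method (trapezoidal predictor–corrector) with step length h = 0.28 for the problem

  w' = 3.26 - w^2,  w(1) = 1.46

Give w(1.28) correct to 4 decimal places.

1.6328

Heun: k1 = f(s_n, w_n); k2 = f(s_n + h, w_n + h·k1); w_{n+1} = w_n + (h/2)·(k1 + k2).
s=1.000000, w=1.460000:
  k1 = f(1.000000, 1.460000) = 1.128400
  k2 = f(1.280000, 1.775952) = 0.105994
  w ← 1.460000 + (0.28/2)·(1.128400 + 0.105994) = 1.632815
w(1.28) ≈ 1.6328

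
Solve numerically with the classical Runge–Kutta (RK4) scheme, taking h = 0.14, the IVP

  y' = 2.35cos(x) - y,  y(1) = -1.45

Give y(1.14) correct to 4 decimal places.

RK4: k1 = f(x_n, y_n); k2 = f(x_n + h/2, y_n + (h/2)·k1); k3 = f(x_n + h/2, y_n + (h/2)·k2); k4 = f(x_n + h, y_n + h·k3); y_{n+1} = y_n + (h/6)·(k1 + 2k2 + 2k3 + k4).
x=1.000000, y=-1.450000:
  k1 = f(1.000000, -1.450000) = 2.719710
  k2 = f(1.070000, -1.259620) = 2.387912
  k3 = f(1.070000, -1.282846) = 2.411138
  k4 = f(1.140000, -1.112441) = 2.093788
  y ← -1.450000 + (0.14/6)·(k1 + 2k2 + 2k3 + k4) = -1.113729
y(1.14) ≈ -1.1137

-1.1137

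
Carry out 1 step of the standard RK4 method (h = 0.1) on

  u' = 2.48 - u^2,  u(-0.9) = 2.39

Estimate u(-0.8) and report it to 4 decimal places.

RK4: k1 = f(x_n, u_n); k2 = f(x_n + h/2, u_n + (h/2)·k1); k3 = f(x_n + h/2, u_n + (h/2)·k2); k4 = f(x_n + h, u_n + h·k3); u_{n+1} = u_n + (h/6)·(k1 + 2k2 + 2k3 + k4).
x=-0.900000, u=2.390000:
  k1 = f(-0.900000, 2.390000) = -3.232100
  k2 = f(-0.850000, 2.228395) = -2.485744
  k3 = f(-0.850000, 2.265713) = -2.653454
  k4 = f(-0.800000, 2.124655) = -2.034157
  u ← 2.390000 + (0.1/6)·(k1 + 2k2 + 2k3 + k4) = 2.130922
u(-0.8) ≈ 2.1309

2.1309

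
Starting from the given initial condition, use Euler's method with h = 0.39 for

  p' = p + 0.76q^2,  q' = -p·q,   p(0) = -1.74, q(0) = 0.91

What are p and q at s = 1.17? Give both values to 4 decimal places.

Euler on (p,q): p_{n+1} = p_n + h·p', q_{n+1} = q_n + h·q'.
0.000000: (-1.740000, 0.910000); f=(-1.110644, 1.583400) → (-2.173151, 1.527526)
0.390000: (-2.173151, 1.527526); f=(-0.399816, 3.319545) → (-2.329079, 2.822149)
0.780000: (-2.329079, 2.822149); f=(3.723957, 6.573008) → (-0.876736, 5.385622)
(p(1.17), q(1.17)) ≈ (-0.8767, 5.3856)

-0.8767, 5.3856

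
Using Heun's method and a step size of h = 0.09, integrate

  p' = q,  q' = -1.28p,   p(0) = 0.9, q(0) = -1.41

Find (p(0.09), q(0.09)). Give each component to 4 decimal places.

Heun on (p,q): k1 = f(s_n, state_n); k2 = f(s_n + h, state_n + h·k1); state_{n+1} = state_n + (h/2)·(k1 + k2).
0.000000: (0.900000, -1.410000)
  k1 = (-1.410000, -1.152000)
  predictor → (0.773100, -1.513680)
  k2 = (-1.513680, -0.989568)
  → (0.768434, -1.506371)
(p(0.09), q(0.09)) ≈ (0.7684, -1.5064)

0.7684, -1.5064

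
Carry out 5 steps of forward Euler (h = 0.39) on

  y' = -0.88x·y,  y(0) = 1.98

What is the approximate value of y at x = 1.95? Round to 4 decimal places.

Euler: y_{n+1} = y_n + h·f(x_n, y_n).
x=0.000000, y=1.980000: f=0.000000 → y ← 1.980000 + 0.39·0.000000 = 1.980000
x=0.390000, y=1.980000: f=-0.679536 → y ← 1.980000 + 0.39·(-0.679536) = 1.714981
x=0.780000, y=1.714981: f=-1.177163 → y ← 1.714981 + 0.39·(-1.177163) = 1.255887
x=1.170000, y=1.255887: f=-1.293062 → y ← 1.255887 + 0.39·(-1.293062) = 0.751593
x=1.560000, y=0.751593: f=-1.031787 → y ← 0.751593 + 0.39·(-1.031787) = 0.349196
y(1.95) ≈ 0.3492

0.3492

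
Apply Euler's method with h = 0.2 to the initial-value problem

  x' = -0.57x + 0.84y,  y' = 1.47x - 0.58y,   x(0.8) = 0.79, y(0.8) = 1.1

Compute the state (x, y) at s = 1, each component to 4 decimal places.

0.8847, 1.2047

Euler on (x,y): x_{n+1} = x_n + h·x', y_{n+1} = y_n + h·y'.
0.800000: (0.790000, 1.100000); f=(0.473700, 0.523300) → (0.884740, 1.204660)
(x(1), y(1)) ≈ (0.8847, 1.2047)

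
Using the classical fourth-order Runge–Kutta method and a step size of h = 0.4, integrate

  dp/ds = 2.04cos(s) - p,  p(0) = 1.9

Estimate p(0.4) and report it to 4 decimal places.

RK4: k1 = f(s_n, p_n); k2 = f(s_n + h/2, p_n + (h/2)·k1); k3 = f(s_n + h/2, p_n + (h/2)·k2); k4 = f(s_n + h, p_n + h·k3); p_{n+1} = p_n + (h/6)·(k1 + 2k2 + 2k3 + k4).
s=0.000000, p=1.900000:
  k1 = f(0.000000, 1.900000) = 0.140000
  k2 = f(0.200000, 1.928000) = 0.071336
  k3 = f(0.200000, 1.914267) = 0.085069
  k4 = f(0.400000, 1.934027) = -0.055063
  p ← 1.900000 + (0.4/6)·(k1 + 2k2 + 2k3 + k4) = 1.926516
p(0.4) ≈ 1.9265

1.9265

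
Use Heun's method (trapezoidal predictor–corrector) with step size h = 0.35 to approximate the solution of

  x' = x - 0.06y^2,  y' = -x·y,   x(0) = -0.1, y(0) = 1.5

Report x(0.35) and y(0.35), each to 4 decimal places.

-0.1983, 1.5758

Heun on (x,y): k1 = f(t_n, state_n); k2 = f(t_n + h, state_n + h·k1); state_{n+1} = state_n + (h/2)·(k1 + k2).
0.000000: (-0.100000, 1.500000)
  k1 = (-0.235000, 0.150000)
  predictor → (-0.182250, 1.552500)
  k2 = (-0.326865, 0.282943)
  → (-0.198326, 1.575765)
(x(0.35), y(0.35)) ≈ (-0.1983, 1.5758)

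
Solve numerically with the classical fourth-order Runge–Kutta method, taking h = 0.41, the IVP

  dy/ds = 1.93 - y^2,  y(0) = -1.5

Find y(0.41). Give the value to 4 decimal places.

RK4: k1 = f(s_n, y_n); k2 = f(s_n + h/2, y_n + (h/2)·k1); k3 = f(s_n + h/2, y_n + (h/2)·k2); k4 = f(s_n + h, y_n + h·k3); y_{n+1} = y_n + (h/6)·(k1 + 2k2 + 2k3 + k4).
s=0.000000, y=-1.500000:
  k1 = f(0.000000, -1.500000) = -0.320000
  k2 = f(0.205000, -1.565600) = -0.521103
  k3 = f(0.205000, -1.606826) = -0.651890
  k4 = f(0.410000, -1.767275) = -1.193261
  y ← -1.500000 + (0.41/6)·(k1 + 2k2 + 2k3 + k4) = -1.763715
y(0.41) ≈ -1.7637

-1.7637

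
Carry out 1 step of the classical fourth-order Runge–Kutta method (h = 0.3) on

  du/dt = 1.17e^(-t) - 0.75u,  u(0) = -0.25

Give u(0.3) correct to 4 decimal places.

0.0704

RK4: k1 = f(t_n, u_n); k2 = f(t_n + h/2, u_n + (h/2)·k1); k3 = f(t_n + h/2, u_n + (h/2)·k2); k4 = f(t_n + h, u_n + h·k3); u_{n+1} = u_n + (h/6)·(k1 + 2k2 + 2k3 + k4).
t=0.000000, u=-0.250000:
  k1 = f(0.000000, -0.250000) = 1.357500
  k2 = f(0.150000, -0.046375) = 1.041810
  k3 = f(0.150000, -0.093729) = 1.077325
  k4 = f(0.300000, 0.073197) = 0.811859
  u ← -0.250000 + (0.3/6)·(k1 + 2k2 + 2k3 + k4) = 0.070381
u(0.3) ≈ 0.0704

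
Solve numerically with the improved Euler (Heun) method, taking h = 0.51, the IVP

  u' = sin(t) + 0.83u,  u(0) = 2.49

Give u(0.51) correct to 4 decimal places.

Heun: k1 = f(t_n, u_n); k2 = f(t_n + h, u_n + h·k1); u_{n+1} = u_n + (h/2)·(k1 + k2).
t=0.000000, u=2.490000:
  k1 = f(0.000000, 2.490000) = 2.066700
  k2 = f(0.510000, 3.544017) = 3.429711
  u ← 2.490000 + (0.51/2)·(2.066700 + 3.429711) = 3.891585
u(0.51) ≈ 3.8916

3.8916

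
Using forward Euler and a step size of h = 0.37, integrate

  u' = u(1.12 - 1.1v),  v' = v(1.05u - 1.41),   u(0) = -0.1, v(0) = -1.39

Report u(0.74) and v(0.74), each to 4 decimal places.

-0.3293, -0.2452

Euler on (u,v): u_{n+1} = u_n + h·u', v_{n+1} = v_n + h·v'.
0.000000: (-0.100000, -1.390000); f=(-0.264900, 2.105850) → (-0.198013, -0.610835)
0.370000: (-0.198013, -0.610835); f=(-0.354823, 0.988279) → (-0.329298, -0.245172)
(u(0.74), v(0.74)) ≈ (-0.3293, -0.2452)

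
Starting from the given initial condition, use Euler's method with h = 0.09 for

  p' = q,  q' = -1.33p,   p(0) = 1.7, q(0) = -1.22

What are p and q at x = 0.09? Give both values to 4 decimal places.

Euler on (p,q): p_{n+1} = p_n + h·p', q_{n+1} = q_n + h·q'.
0.000000: (1.700000, -1.220000); f=(-1.220000, -2.261000) → (1.590200, -1.423490)
(p(0.09), q(0.09)) ≈ (1.5902, -1.4235)

1.5902, -1.4235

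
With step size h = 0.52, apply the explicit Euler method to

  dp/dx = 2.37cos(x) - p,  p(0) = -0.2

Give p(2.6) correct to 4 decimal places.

-0.2720

Euler: p_{n+1} = p_n + h·f(x_n, p_n).
x=0.000000, p=-0.200000: f=2.570000 → p ← -0.200000 + 0.52·2.570000 = 1.136400
x=0.520000, p=1.136400: f=0.920331 → p ← 1.136400 + 0.52·0.920331 = 1.614972
x=1.040000, p=1.614972: f=-0.415230 → p ← 1.614972 + 0.52·(-0.415230) = 1.399053
x=1.560000, p=1.399053: f=-1.373466 → p ← 1.399053 + 0.52·(-1.373466) = 0.684850
x=2.080000, p=0.684850: f=-1.840183 → p ← 0.684850 + 0.52·(-1.840183) = -0.272045
p(2.6) ≈ -0.2720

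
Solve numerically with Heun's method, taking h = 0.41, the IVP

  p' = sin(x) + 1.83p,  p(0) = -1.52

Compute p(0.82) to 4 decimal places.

Heun: k1 = f(x_n, p_n); k2 = f(x_n + h, p_n + h·k1); p_{n+1} = p_n + (h/2)·(k1 + k2).
x=0.000000, p=-1.520000:
  k1 = f(0.000000, -1.520000) = -2.781600
  k2 = f(0.410000, -2.660456) = -4.470025
  p ← -1.520000 + (0.41/2)·(-2.781600 + (-4.470025)) = -3.006583
x=0.410000, p=-3.006583:
  k1 = f(0.410000, -3.006583) = -5.103438
  k2 = f(0.820000, -5.098993) = -8.600011
  p ← -3.006583 + (0.41/2)·(-5.103438 + (-8.600011)) = -5.815790
p(0.82) ≈ -5.8158

-5.8158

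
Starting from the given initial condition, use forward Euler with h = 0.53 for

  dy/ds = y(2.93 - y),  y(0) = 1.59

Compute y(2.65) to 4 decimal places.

Euler: y_{n+1} = y_n + h·f(s_n, y_n).
s=0.000000, y=1.590000: f=2.130600 → y ← 1.590000 + 0.53·2.130600 = 2.719218
s=0.530000, y=2.719218: f=0.573162 → y ← 2.719218 + 0.53·0.573162 = 3.022994
s=1.060000, y=3.022994: f=-0.281120 → y ← 3.022994 + 0.53·(-0.281120) = 2.874000
s=1.590000, y=2.874000: f=0.160943 → y ← 2.874000 + 0.53·0.160943 = 2.959300
s=2.120000, y=2.959300: f=-0.086708 → y ← 2.959300 + 0.53·(-0.086708) = 2.913345
y(2.65) ≈ 2.9133

2.9133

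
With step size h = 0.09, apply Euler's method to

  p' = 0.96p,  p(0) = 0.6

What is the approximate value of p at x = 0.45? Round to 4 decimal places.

0.9080

Euler: p_{n+1} = p_n + h·f(x_n, p_n).
x=0.000000, p=0.600000: f=0.576000 → p ← 0.600000 + 0.09·0.576000 = 0.651840
x=0.090000, p=0.651840: f=0.625766 → p ← 0.651840 + 0.09·0.625766 = 0.708159
x=0.180000, p=0.708159: f=0.679833 → p ← 0.708159 + 0.09·0.679833 = 0.769344
x=0.270000, p=0.769344: f=0.738570 → p ← 0.769344 + 0.09·0.738570 = 0.835815
x=0.360000, p=0.835815: f=0.802383 → p ← 0.835815 + 0.09·0.802383 = 0.908030
p(0.45) ≈ 0.9080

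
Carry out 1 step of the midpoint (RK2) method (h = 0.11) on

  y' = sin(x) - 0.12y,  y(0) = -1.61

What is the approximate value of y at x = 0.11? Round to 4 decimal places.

-1.5828

Midpoint: k1 = f(x_n, y_n); k2 = f(x_n + h/2, y_n + (h/2)·k1); y_{n+1} = y_n + h·k2.
x=0.000000, y=-1.610000:
  k1 = f(0.000000, -1.610000) = 0.193200
  k2 = f(0.055000, -1.599374) = 0.246897
  y ← -1.610000 + 0.11·0.246897 = -1.582841
y(0.11) ≈ -1.5828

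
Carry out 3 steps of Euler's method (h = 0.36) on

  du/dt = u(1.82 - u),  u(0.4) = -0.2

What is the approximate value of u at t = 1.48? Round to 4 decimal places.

Euler: u_{n+1} = u_n + h·f(t_n, u_n).
t=0.400000, u=-0.200000: f=-0.404000 → u ← -0.200000 + 0.36·(-0.404000) = -0.345440
t=0.760000, u=-0.345440: f=-0.748030 → u ← -0.345440 + 0.36·(-0.748030) = -0.614731
t=1.120000, u=-0.614731: f=-1.496704 → u ← -0.614731 + 0.36·(-1.496704) = -1.153544
u(1.48) ≈ -1.1535

-1.1535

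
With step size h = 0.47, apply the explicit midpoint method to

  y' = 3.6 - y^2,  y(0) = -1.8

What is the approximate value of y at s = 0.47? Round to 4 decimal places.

Midpoint: k1 = f(s_n, y_n); k2 = f(s_n + h/2, y_n + (h/2)·k1); y_{n+1} = y_n + h·k2.
s=0.000000, y=-1.800000:
  k1 = f(0.000000, -1.800000) = 0.360000
  k2 = f(0.235000, -1.715400) = 0.657403
  y ← -1.800000 + 0.47·0.657403 = -1.491021
y(0.47) ≈ -1.4910

-1.4910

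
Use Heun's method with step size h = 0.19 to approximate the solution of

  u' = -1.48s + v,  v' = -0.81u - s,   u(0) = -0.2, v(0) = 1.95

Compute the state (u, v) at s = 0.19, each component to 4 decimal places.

0.1467, 1.9342

Heun on (u,v): k1 = f(s_n, state_n); k2 = f(s_n + h, state_n + h·k1); state_{n+1} = state_n + (h/2)·(k1 + k2).
0.000000: (-0.200000, 1.950000)
  k1 = (1.950000, 0.162000)
  predictor → (0.170500, 1.980780)
  k2 = (1.699580, -0.328105)
  → (0.146710, 1.934220)
(u(0.19), v(0.19)) ≈ (0.1467, 1.9342)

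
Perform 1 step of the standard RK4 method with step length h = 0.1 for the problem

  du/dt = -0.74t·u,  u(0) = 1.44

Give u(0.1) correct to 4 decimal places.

1.4347

RK4: k1 = f(t_n, u_n); k2 = f(t_n + h/2, u_n + (h/2)·k1); k3 = f(t_n + h/2, u_n + (h/2)·k2); k4 = f(t_n + h, u_n + h·k3); u_{n+1} = u_n + (h/6)·(k1 + 2k2 + 2k3 + k4).
t=0.000000, u=1.440000:
  k1 = f(0.000000, 1.440000) = 0.000000
  k2 = f(0.050000, 1.440000) = -0.053280
  k3 = f(0.050000, 1.437336) = -0.053181
  k4 = f(0.100000, 1.434682) = -0.106166
  u ← 1.440000 + (0.1/6)·(k1 + 2k2 + 2k3 + k4) = 1.434682
u(0.1) ≈ 1.4347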